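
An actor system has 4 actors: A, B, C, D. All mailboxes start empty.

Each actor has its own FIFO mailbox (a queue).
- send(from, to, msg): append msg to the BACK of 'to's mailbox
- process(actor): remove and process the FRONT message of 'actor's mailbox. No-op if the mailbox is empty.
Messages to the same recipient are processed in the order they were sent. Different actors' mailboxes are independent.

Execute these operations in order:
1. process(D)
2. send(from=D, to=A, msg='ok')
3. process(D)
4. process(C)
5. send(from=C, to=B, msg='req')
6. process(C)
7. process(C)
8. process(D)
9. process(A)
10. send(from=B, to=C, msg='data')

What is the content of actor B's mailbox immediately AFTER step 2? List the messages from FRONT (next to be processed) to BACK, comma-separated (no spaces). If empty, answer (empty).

After 1 (process(D)): A:[] B:[] C:[] D:[]
After 2 (send(from=D, to=A, msg='ok')): A:[ok] B:[] C:[] D:[]

(empty)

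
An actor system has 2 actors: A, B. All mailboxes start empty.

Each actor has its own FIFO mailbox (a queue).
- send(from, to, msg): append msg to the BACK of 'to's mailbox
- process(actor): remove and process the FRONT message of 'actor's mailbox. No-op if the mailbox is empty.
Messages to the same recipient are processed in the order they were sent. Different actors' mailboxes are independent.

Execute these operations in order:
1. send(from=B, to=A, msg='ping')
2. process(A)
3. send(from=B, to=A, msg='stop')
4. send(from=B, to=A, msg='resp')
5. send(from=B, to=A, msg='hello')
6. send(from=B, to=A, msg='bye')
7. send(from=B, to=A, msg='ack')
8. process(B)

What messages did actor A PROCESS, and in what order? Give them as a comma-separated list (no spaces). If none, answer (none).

After 1 (send(from=B, to=A, msg='ping')): A:[ping] B:[]
After 2 (process(A)): A:[] B:[]
After 3 (send(from=B, to=A, msg='stop')): A:[stop] B:[]
After 4 (send(from=B, to=A, msg='resp')): A:[stop,resp] B:[]
After 5 (send(from=B, to=A, msg='hello')): A:[stop,resp,hello] B:[]
After 6 (send(from=B, to=A, msg='bye')): A:[stop,resp,hello,bye] B:[]
After 7 (send(from=B, to=A, msg='ack')): A:[stop,resp,hello,bye,ack] B:[]
After 8 (process(B)): A:[stop,resp,hello,bye,ack] B:[]

Answer: ping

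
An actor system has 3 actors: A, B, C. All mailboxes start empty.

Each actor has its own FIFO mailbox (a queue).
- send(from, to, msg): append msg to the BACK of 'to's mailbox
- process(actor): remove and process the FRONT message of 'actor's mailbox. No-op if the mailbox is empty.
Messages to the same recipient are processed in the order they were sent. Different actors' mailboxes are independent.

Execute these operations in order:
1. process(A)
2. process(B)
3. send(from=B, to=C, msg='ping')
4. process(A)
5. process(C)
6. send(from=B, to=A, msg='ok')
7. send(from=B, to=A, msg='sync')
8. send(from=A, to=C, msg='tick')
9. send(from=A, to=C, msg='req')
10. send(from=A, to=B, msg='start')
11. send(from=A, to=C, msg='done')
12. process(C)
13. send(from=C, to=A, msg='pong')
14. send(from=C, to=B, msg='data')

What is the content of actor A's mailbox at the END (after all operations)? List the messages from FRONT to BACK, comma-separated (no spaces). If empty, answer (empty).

Answer: ok,sync,pong

Derivation:
After 1 (process(A)): A:[] B:[] C:[]
After 2 (process(B)): A:[] B:[] C:[]
After 3 (send(from=B, to=C, msg='ping')): A:[] B:[] C:[ping]
After 4 (process(A)): A:[] B:[] C:[ping]
After 5 (process(C)): A:[] B:[] C:[]
After 6 (send(from=B, to=A, msg='ok')): A:[ok] B:[] C:[]
After 7 (send(from=B, to=A, msg='sync')): A:[ok,sync] B:[] C:[]
After 8 (send(from=A, to=C, msg='tick')): A:[ok,sync] B:[] C:[tick]
After 9 (send(from=A, to=C, msg='req')): A:[ok,sync] B:[] C:[tick,req]
After 10 (send(from=A, to=B, msg='start')): A:[ok,sync] B:[start] C:[tick,req]
After 11 (send(from=A, to=C, msg='done')): A:[ok,sync] B:[start] C:[tick,req,done]
After 12 (process(C)): A:[ok,sync] B:[start] C:[req,done]
After 13 (send(from=C, to=A, msg='pong')): A:[ok,sync,pong] B:[start] C:[req,done]
After 14 (send(from=C, to=B, msg='data')): A:[ok,sync,pong] B:[start,data] C:[req,done]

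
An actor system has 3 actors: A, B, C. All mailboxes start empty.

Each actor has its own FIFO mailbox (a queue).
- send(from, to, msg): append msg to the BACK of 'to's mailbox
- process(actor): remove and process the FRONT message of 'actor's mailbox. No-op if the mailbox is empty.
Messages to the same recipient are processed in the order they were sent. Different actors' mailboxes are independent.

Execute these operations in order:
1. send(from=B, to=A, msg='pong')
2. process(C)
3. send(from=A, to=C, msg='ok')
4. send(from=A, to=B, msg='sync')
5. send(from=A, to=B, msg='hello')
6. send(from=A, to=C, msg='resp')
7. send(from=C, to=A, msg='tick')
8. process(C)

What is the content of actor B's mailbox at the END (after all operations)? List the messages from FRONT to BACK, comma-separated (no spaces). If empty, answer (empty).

After 1 (send(from=B, to=A, msg='pong')): A:[pong] B:[] C:[]
After 2 (process(C)): A:[pong] B:[] C:[]
After 3 (send(from=A, to=C, msg='ok')): A:[pong] B:[] C:[ok]
After 4 (send(from=A, to=B, msg='sync')): A:[pong] B:[sync] C:[ok]
After 5 (send(from=A, to=B, msg='hello')): A:[pong] B:[sync,hello] C:[ok]
After 6 (send(from=A, to=C, msg='resp')): A:[pong] B:[sync,hello] C:[ok,resp]
After 7 (send(from=C, to=A, msg='tick')): A:[pong,tick] B:[sync,hello] C:[ok,resp]
After 8 (process(C)): A:[pong,tick] B:[sync,hello] C:[resp]

Answer: sync,hello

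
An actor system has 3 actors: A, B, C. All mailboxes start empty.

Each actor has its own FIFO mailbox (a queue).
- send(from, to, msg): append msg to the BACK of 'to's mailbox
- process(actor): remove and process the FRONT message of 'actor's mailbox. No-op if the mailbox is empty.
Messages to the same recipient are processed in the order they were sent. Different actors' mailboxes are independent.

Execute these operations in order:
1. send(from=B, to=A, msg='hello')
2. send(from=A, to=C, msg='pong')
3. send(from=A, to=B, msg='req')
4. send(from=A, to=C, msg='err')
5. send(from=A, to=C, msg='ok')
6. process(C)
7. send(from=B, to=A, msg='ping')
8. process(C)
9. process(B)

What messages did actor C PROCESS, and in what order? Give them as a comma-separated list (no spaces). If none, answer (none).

After 1 (send(from=B, to=A, msg='hello')): A:[hello] B:[] C:[]
After 2 (send(from=A, to=C, msg='pong')): A:[hello] B:[] C:[pong]
After 3 (send(from=A, to=B, msg='req')): A:[hello] B:[req] C:[pong]
After 4 (send(from=A, to=C, msg='err')): A:[hello] B:[req] C:[pong,err]
After 5 (send(from=A, to=C, msg='ok')): A:[hello] B:[req] C:[pong,err,ok]
After 6 (process(C)): A:[hello] B:[req] C:[err,ok]
After 7 (send(from=B, to=A, msg='ping')): A:[hello,ping] B:[req] C:[err,ok]
After 8 (process(C)): A:[hello,ping] B:[req] C:[ok]
After 9 (process(B)): A:[hello,ping] B:[] C:[ok]

Answer: pong,err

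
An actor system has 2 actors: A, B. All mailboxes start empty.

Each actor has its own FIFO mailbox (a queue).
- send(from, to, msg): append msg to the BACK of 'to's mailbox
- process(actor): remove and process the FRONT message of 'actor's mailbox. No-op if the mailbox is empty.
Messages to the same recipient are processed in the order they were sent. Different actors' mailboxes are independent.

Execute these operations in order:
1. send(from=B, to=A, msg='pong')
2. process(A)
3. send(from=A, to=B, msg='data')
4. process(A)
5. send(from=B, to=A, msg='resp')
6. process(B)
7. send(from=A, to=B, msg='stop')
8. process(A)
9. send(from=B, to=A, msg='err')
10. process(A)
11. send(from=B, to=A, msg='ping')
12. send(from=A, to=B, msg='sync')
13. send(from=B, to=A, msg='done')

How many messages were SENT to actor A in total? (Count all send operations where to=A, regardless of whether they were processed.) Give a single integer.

Answer: 5

Derivation:
After 1 (send(from=B, to=A, msg='pong')): A:[pong] B:[]
After 2 (process(A)): A:[] B:[]
After 3 (send(from=A, to=B, msg='data')): A:[] B:[data]
After 4 (process(A)): A:[] B:[data]
After 5 (send(from=B, to=A, msg='resp')): A:[resp] B:[data]
After 6 (process(B)): A:[resp] B:[]
After 7 (send(from=A, to=B, msg='stop')): A:[resp] B:[stop]
After 8 (process(A)): A:[] B:[stop]
After 9 (send(from=B, to=A, msg='err')): A:[err] B:[stop]
After 10 (process(A)): A:[] B:[stop]
After 11 (send(from=B, to=A, msg='ping')): A:[ping] B:[stop]
After 12 (send(from=A, to=B, msg='sync')): A:[ping] B:[stop,sync]
After 13 (send(from=B, to=A, msg='done')): A:[ping,done] B:[stop,sync]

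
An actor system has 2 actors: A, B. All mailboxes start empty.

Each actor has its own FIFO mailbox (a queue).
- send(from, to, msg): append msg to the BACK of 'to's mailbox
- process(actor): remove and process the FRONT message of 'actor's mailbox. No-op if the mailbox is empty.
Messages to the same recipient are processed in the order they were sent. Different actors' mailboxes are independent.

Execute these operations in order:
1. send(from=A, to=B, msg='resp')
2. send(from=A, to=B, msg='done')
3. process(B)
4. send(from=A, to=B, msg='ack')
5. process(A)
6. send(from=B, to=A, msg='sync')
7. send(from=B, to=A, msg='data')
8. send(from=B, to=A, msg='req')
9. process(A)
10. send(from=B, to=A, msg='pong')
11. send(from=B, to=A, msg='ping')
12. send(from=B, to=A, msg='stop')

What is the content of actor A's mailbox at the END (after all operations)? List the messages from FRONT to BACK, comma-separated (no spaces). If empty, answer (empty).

Answer: data,req,pong,ping,stop

Derivation:
After 1 (send(from=A, to=B, msg='resp')): A:[] B:[resp]
After 2 (send(from=A, to=B, msg='done')): A:[] B:[resp,done]
After 3 (process(B)): A:[] B:[done]
After 4 (send(from=A, to=B, msg='ack')): A:[] B:[done,ack]
After 5 (process(A)): A:[] B:[done,ack]
After 6 (send(from=B, to=A, msg='sync')): A:[sync] B:[done,ack]
After 7 (send(from=B, to=A, msg='data')): A:[sync,data] B:[done,ack]
After 8 (send(from=B, to=A, msg='req')): A:[sync,data,req] B:[done,ack]
After 9 (process(A)): A:[data,req] B:[done,ack]
After 10 (send(from=B, to=A, msg='pong')): A:[data,req,pong] B:[done,ack]
After 11 (send(from=B, to=A, msg='ping')): A:[data,req,pong,ping] B:[done,ack]
After 12 (send(from=B, to=A, msg='stop')): A:[data,req,pong,ping,stop] B:[done,ack]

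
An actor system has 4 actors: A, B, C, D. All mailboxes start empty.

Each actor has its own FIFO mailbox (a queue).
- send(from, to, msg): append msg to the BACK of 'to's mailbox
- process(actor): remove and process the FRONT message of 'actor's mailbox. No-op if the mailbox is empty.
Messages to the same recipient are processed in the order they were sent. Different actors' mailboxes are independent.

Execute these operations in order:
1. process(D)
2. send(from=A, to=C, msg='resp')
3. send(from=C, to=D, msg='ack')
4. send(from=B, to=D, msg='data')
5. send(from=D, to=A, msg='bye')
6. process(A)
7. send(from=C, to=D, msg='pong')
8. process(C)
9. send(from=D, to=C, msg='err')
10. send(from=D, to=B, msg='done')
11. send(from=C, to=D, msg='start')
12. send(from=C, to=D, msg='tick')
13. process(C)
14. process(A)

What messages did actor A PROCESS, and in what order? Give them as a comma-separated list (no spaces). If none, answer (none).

Answer: bye

Derivation:
After 1 (process(D)): A:[] B:[] C:[] D:[]
After 2 (send(from=A, to=C, msg='resp')): A:[] B:[] C:[resp] D:[]
After 3 (send(from=C, to=D, msg='ack')): A:[] B:[] C:[resp] D:[ack]
After 4 (send(from=B, to=D, msg='data')): A:[] B:[] C:[resp] D:[ack,data]
After 5 (send(from=D, to=A, msg='bye')): A:[bye] B:[] C:[resp] D:[ack,data]
After 6 (process(A)): A:[] B:[] C:[resp] D:[ack,data]
After 7 (send(from=C, to=D, msg='pong')): A:[] B:[] C:[resp] D:[ack,data,pong]
After 8 (process(C)): A:[] B:[] C:[] D:[ack,data,pong]
After 9 (send(from=D, to=C, msg='err')): A:[] B:[] C:[err] D:[ack,data,pong]
After 10 (send(from=D, to=B, msg='done')): A:[] B:[done] C:[err] D:[ack,data,pong]
After 11 (send(from=C, to=D, msg='start')): A:[] B:[done] C:[err] D:[ack,data,pong,start]
After 12 (send(from=C, to=D, msg='tick')): A:[] B:[done] C:[err] D:[ack,data,pong,start,tick]
After 13 (process(C)): A:[] B:[done] C:[] D:[ack,data,pong,start,tick]
After 14 (process(A)): A:[] B:[done] C:[] D:[ack,data,pong,start,tick]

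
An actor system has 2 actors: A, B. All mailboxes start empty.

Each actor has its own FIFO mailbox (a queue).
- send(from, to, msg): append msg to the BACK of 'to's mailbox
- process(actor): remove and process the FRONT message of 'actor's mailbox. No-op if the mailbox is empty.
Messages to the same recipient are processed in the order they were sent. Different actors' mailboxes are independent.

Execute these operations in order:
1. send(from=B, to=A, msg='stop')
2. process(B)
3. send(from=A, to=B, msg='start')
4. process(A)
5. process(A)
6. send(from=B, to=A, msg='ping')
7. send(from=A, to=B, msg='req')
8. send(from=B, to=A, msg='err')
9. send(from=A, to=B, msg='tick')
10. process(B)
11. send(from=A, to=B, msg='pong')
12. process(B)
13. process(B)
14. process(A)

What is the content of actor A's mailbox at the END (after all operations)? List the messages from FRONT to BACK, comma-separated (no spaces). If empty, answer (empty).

Answer: err

Derivation:
After 1 (send(from=B, to=A, msg='stop')): A:[stop] B:[]
After 2 (process(B)): A:[stop] B:[]
After 3 (send(from=A, to=B, msg='start')): A:[stop] B:[start]
After 4 (process(A)): A:[] B:[start]
After 5 (process(A)): A:[] B:[start]
After 6 (send(from=B, to=A, msg='ping')): A:[ping] B:[start]
After 7 (send(from=A, to=B, msg='req')): A:[ping] B:[start,req]
After 8 (send(from=B, to=A, msg='err')): A:[ping,err] B:[start,req]
After 9 (send(from=A, to=B, msg='tick')): A:[ping,err] B:[start,req,tick]
After 10 (process(B)): A:[ping,err] B:[req,tick]
After 11 (send(from=A, to=B, msg='pong')): A:[ping,err] B:[req,tick,pong]
After 12 (process(B)): A:[ping,err] B:[tick,pong]
After 13 (process(B)): A:[ping,err] B:[pong]
After 14 (process(A)): A:[err] B:[pong]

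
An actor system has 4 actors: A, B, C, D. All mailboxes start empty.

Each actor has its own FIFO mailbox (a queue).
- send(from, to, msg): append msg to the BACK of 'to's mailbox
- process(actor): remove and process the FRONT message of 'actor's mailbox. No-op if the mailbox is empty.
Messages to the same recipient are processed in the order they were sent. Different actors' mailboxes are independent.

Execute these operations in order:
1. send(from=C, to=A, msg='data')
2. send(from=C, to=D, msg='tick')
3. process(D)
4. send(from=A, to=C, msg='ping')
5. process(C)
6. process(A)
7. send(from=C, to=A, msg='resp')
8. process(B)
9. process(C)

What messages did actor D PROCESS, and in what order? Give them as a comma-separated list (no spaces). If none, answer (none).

After 1 (send(from=C, to=A, msg='data')): A:[data] B:[] C:[] D:[]
After 2 (send(from=C, to=D, msg='tick')): A:[data] B:[] C:[] D:[tick]
After 3 (process(D)): A:[data] B:[] C:[] D:[]
After 4 (send(from=A, to=C, msg='ping')): A:[data] B:[] C:[ping] D:[]
After 5 (process(C)): A:[data] B:[] C:[] D:[]
After 6 (process(A)): A:[] B:[] C:[] D:[]
After 7 (send(from=C, to=A, msg='resp')): A:[resp] B:[] C:[] D:[]
After 8 (process(B)): A:[resp] B:[] C:[] D:[]
After 9 (process(C)): A:[resp] B:[] C:[] D:[]

Answer: tick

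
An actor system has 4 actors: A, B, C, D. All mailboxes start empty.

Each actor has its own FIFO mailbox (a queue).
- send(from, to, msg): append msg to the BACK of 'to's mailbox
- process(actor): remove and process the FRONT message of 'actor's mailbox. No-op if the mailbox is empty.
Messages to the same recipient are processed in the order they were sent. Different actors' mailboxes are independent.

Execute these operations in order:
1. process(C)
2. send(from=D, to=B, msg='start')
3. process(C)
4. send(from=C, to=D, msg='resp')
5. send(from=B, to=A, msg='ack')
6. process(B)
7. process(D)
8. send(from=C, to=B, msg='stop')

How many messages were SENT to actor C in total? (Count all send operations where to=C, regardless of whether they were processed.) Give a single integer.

After 1 (process(C)): A:[] B:[] C:[] D:[]
After 2 (send(from=D, to=B, msg='start')): A:[] B:[start] C:[] D:[]
After 3 (process(C)): A:[] B:[start] C:[] D:[]
After 4 (send(from=C, to=D, msg='resp')): A:[] B:[start] C:[] D:[resp]
After 5 (send(from=B, to=A, msg='ack')): A:[ack] B:[start] C:[] D:[resp]
After 6 (process(B)): A:[ack] B:[] C:[] D:[resp]
After 7 (process(D)): A:[ack] B:[] C:[] D:[]
After 8 (send(from=C, to=B, msg='stop')): A:[ack] B:[stop] C:[] D:[]

Answer: 0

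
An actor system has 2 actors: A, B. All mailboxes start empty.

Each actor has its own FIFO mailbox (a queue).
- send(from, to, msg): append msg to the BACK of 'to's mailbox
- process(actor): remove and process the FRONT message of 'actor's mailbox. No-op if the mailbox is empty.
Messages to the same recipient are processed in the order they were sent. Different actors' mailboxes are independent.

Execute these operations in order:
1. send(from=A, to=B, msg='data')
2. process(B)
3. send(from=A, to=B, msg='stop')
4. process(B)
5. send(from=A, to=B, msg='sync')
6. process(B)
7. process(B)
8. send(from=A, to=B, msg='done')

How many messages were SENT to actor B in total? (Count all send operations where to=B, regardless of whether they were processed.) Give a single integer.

Answer: 4

Derivation:
After 1 (send(from=A, to=B, msg='data')): A:[] B:[data]
After 2 (process(B)): A:[] B:[]
After 3 (send(from=A, to=B, msg='stop')): A:[] B:[stop]
After 4 (process(B)): A:[] B:[]
After 5 (send(from=A, to=B, msg='sync')): A:[] B:[sync]
After 6 (process(B)): A:[] B:[]
After 7 (process(B)): A:[] B:[]
After 8 (send(from=A, to=B, msg='done')): A:[] B:[done]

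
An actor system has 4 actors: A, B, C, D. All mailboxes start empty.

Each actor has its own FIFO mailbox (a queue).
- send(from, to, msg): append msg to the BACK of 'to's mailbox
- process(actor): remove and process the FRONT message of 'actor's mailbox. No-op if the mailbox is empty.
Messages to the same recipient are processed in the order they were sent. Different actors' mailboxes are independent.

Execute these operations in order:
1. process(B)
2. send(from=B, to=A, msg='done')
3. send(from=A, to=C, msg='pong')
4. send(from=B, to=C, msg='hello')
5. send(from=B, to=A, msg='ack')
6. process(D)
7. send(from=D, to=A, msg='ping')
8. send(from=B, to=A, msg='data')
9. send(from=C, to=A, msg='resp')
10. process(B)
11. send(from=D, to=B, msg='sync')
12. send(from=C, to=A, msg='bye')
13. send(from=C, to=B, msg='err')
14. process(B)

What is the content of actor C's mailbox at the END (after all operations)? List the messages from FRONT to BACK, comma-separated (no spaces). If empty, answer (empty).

After 1 (process(B)): A:[] B:[] C:[] D:[]
After 2 (send(from=B, to=A, msg='done')): A:[done] B:[] C:[] D:[]
After 3 (send(from=A, to=C, msg='pong')): A:[done] B:[] C:[pong] D:[]
After 4 (send(from=B, to=C, msg='hello')): A:[done] B:[] C:[pong,hello] D:[]
After 5 (send(from=B, to=A, msg='ack')): A:[done,ack] B:[] C:[pong,hello] D:[]
After 6 (process(D)): A:[done,ack] B:[] C:[pong,hello] D:[]
After 7 (send(from=D, to=A, msg='ping')): A:[done,ack,ping] B:[] C:[pong,hello] D:[]
After 8 (send(from=B, to=A, msg='data')): A:[done,ack,ping,data] B:[] C:[pong,hello] D:[]
After 9 (send(from=C, to=A, msg='resp')): A:[done,ack,ping,data,resp] B:[] C:[pong,hello] D:[]
After 10 (process(B)): A:[done,ack,ping,data,resp] B:[] C:[pong,hello] D:[]
After 11 (send(from=D, to=B, msg='sync')): A:[done,ack,ping,data,resp] B:[sync] C:[pong,hello] D:[]
After 12 (send(from=C, to=A, msg='bye')): A:[done,ack,ping,data,resp,bye] B:[sync] C:[pong,hello] D:[]
After 13 (send(from=C, to=B, msg='err')): A:[done,ack,ping,data,resp,bye] B:[sync,err] C:[pong,hello] D:[]
After 14 (process(B)): A:[done,ack,ping,data,resp,bye] B:[err] C:[pong,hello] D:[]

Answer: pong,hello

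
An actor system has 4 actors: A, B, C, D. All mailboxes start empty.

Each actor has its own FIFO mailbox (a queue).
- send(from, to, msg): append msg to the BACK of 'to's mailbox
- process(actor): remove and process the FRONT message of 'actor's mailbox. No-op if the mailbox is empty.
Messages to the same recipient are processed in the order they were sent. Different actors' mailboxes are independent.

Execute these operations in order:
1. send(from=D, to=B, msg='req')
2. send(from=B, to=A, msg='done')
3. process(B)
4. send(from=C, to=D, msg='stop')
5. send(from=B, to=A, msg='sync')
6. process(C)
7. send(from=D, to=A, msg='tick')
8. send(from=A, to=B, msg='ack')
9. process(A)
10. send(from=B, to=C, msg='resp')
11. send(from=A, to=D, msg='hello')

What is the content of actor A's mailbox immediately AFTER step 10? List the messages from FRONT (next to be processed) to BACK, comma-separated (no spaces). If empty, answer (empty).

After 1 (send(from=D, to=B, msg='req')): A:[] B:[req] C:[] D:[]
After 2 (send(from=B, to=A, msg='done')): A:[done] B:[req] C:[] D:[]
After 3 (process(B)): A:[done] B:[] C:[] D:[]
After 4 (send(from=C, to=D, msg='stop')): A:[done] B:[] C:[] D:[stop]
After 5 (send(from=B, to=A, msg='sync')): A:[done,sync] B:[] C:[] D:[stop]
After 6 (process(C)): A:[done,sync] B:[] C:[] D:[stop]
After 7 (send(from=D, to=A, msg='tick')): A:[done,sync,tick] B:[] C:[] D:[stop]
After 8 (send(from=A, to=B, msg='ack')): A:[done,sync,tick] B:[ack] C:[] D:[stop]
After 9 (process(A)): A:[sync,tick] B:[ack] C:[] D:[stop]
After 10 (send(from=B, to=C, msg='resp')): A:[sync,tick] B:[ack] C:[resp] D:[stop]

sync,tick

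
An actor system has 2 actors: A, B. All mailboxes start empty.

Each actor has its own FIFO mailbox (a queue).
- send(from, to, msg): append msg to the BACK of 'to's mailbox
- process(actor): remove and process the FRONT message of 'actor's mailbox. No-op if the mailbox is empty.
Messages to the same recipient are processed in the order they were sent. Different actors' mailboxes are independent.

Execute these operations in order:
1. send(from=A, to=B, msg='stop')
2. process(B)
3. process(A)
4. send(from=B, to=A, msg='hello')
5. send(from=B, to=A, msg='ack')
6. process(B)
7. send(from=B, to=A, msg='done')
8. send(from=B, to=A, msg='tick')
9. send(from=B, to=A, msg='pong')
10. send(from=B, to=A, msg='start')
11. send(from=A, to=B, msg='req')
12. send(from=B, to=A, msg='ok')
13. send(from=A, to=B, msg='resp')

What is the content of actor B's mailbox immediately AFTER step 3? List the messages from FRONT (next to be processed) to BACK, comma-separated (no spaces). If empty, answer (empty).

After 1 (send(from=A, to=B, msg='stop')): A:[] B:[stop]
After 2 (process(B)): A:[] B:[]
After 3 (process(A)): A:[] B:[]

(empty)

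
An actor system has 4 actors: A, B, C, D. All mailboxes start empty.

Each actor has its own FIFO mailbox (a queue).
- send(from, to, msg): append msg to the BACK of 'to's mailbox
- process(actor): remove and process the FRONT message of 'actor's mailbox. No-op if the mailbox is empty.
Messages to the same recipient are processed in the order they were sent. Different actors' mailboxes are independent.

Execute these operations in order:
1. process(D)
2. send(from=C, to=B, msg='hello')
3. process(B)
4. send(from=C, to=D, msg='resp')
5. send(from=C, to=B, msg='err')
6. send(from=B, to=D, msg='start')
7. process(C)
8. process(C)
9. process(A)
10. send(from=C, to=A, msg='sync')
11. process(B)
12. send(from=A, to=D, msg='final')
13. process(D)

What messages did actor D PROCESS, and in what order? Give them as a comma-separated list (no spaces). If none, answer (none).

Answer: resp

Derivation:
After 1 (process(D)): A:[] B:[] C:[] D:[]
After 2 (send(from=C, to=B, msg='hello')): A:[] B:[hello] C:[] D:[]
After 3 (process(B)): A:[] B:[] C:[] D:[]
After 4 (send(from=C, to=D, msg='resp')): A:[] B:[] C:[] D:[resp]
After 5 (send(from=C, to=B, msg='err')): A:[] B:[err] C:[] D:[resp]
After 6 (send(from=B, to=D, msg='start')): A:[] B:[err] C:[] D:[resp,start]
After 7 (process(C)): A:[] B:[err] C:[] D:[resp,start]
After 8 (process(C)): A:[] B:[err] C:[] D:[resp,start]
After 9 (process(A)): A:[] B:[err] C:[] D:[resp,start]
After 10 (send(from=C, to=A, msg='sync')): A:[sync] B:[err] C:[] D:[resp,start]
After 11 (process(B)): A:[sync] B:[] C:[] D:[resp,start]
After 12 (send(from=A, to=D, msg='final')): A:[sync] B:[] C:[] D:[resp,start,final]
After 13 (process(D)): A:[sync] B:[] C:[] D:[start,final]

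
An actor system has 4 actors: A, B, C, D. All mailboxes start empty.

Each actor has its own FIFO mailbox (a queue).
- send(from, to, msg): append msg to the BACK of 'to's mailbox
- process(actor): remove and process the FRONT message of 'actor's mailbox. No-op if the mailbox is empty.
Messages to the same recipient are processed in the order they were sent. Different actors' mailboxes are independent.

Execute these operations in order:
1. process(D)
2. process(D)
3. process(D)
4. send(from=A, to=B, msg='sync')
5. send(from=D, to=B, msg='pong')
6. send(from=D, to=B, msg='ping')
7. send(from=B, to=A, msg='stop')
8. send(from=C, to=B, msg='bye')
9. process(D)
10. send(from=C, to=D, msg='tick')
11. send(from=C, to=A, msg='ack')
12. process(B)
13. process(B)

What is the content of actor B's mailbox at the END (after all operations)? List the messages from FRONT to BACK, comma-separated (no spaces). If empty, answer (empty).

After 1 (process(D)): A:[] B:[] C:[] D:[]
After 2 (process(D)): A:[] B:[] C:[] D:[]
After 3 (process(D)): A:[] B:[] C:[] D:[]
After 4 (send(from=A, to=B, msg='sync')): A:[] B:[sync] C:[] D:[]
After 5 (send(from=D, to=B, msg='pong')): A:[] B:[sync,pong] C:[] D:[]
After 6 (send(from=D, to=B, msg='ping')): A:[] B:[sync,pong,ping] C:[] D:[]
After 7 (send(from=B, to=A, msg='stop')): A:[stop] B:[sync,pong,ping] C:[] D:[]
After 8 (send(from=C, to=B, msg='bye')): A:[stop] B:[sync,pong,ping,bye] C:[] D:[]
After 9 (process(D)): A:[stop] B:[sync,pong,ping,bye] C:[] D:[]
After 10 (send(from=C, to=D, msg='tick')): A:[stop] B:[sync,pong,ping,bye] C:[] D:[tick]
After 11 (send(from=C, to=A, msg='ack')): A:[stop,ack] B:[sync,pong,ping,bye] C:[] D:[tick]
After 12 (process(B)): A:[stop,ack] B:[pong,ping,bye] C:[] D:[tick]
After 13 (process(B)): A:[stop,ack] B:[ping,bye] C:[] D:[tick]

Answer: ping,bye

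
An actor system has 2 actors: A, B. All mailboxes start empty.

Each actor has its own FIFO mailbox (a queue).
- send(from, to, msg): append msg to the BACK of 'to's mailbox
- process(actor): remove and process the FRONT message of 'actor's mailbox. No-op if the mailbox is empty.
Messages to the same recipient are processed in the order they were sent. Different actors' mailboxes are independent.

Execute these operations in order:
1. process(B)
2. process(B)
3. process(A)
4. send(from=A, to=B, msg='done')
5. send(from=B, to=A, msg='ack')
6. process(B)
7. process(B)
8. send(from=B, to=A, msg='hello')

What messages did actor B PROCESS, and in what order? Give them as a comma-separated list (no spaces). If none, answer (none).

Answer: done

Derivation:
After 1 (process(B)): A:[] B:[]
After 2 (process(B)): A:[] B:[]
After 3 (process(A)): A:[] B:[]
After 4 (send(from=A, to=B, msg='done')): A:[] B:[done]
After 5 (send(from=B, to=A, msg='ack')): A:[ack] B:[done]
After 6 (process(B)): A:[ack] B:[]
After 7 (process(B)): A:[ack] B:[]
After 8 (send(from=B, to=A, msg='hello')): A:[ack,hello] B:[]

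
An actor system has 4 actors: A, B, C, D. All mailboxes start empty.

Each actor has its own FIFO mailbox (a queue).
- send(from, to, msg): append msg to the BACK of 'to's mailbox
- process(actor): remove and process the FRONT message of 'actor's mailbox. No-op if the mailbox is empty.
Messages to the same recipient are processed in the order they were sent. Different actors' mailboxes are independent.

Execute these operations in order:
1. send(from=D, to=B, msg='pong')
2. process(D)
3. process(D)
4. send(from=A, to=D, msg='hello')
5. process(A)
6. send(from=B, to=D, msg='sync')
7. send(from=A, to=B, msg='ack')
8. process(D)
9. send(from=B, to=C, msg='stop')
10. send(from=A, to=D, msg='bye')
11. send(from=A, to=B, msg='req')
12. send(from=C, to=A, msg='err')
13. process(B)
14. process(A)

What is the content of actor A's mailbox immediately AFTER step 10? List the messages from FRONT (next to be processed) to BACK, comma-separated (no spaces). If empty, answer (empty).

After 1 (send(from=D, to=B, msg='pong')): A:[] B:[pong] C:[] D:[]
After 2 (process(D)): A:[] B:[pong] C:[] D:[]
After 3 (process(D)): A:[] B:[pong] C:[] D:[]
After 4 (send(from=A, to=D, msg='hello')): A:[] B:[pong] C:[] D:[hello]
After 5 (process(A)): A:[] B:[pong] C:[] D:[hello]
After 6 (send(from=B, to=D, msg='sync')): A:[] B:[pong] C:[] D:[hello,sync]
After 7 (send(from=A, to=B, msg='ack')): A:[] B:[pong,ack] C:[] D:[hello,sync]
After 8 (process(D)): A:[] B:[pong,ack] C:[] D:[sync]
After 9 (send(from=B, to=C, msg='stop')): A:[] B:[pong,ack] C:[stop] D:[sync]
After 10 (send(from=A, to=D, msg='bye')): A:[] B:[pong,ack] C:[stop] D:[sync,bye]

(empty)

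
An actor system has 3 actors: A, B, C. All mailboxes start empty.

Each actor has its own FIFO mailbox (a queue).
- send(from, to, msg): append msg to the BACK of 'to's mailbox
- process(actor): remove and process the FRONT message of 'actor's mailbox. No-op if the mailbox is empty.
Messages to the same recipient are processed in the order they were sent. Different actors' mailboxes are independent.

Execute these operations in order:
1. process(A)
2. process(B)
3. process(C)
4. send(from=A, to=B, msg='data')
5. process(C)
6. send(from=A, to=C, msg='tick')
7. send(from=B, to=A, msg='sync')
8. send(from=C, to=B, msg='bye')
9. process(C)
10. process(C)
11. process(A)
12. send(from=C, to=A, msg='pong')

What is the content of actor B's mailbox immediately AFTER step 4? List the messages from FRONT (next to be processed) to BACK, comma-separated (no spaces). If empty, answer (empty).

After 1 (process(A)): A:[] B:[] C:[]
After 2 (process(B)): A:[] B:[] C:[]
After 3 (process(C)): A:[] B:[] C:[]
After 4 (send(from=A, to=B, msg='data')): A:[] B:[data] C:[]

data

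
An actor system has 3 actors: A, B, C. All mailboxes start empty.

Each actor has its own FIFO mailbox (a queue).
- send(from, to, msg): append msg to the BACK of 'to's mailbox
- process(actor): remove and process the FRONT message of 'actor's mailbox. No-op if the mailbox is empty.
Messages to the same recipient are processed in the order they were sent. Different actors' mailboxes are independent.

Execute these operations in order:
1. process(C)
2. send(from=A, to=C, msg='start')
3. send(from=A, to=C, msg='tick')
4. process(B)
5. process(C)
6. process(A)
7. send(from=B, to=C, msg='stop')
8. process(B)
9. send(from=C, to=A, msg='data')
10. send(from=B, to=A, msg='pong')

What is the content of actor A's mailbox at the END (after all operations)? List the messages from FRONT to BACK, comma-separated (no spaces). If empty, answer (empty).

Answer: data,pong

Derivation:
After 1 (process(C)): A:[] B:[] C:[]
After 2 (send(from=A, to=C, msg='start')): A:[] B:[] C:[start]
After 3 (send(from=A, to=C, msg='tick')): A:[] B:[] C:[start,tick]
After 4 (process(B)): A:[] B:[] C:[start,tick]
After 5 (process(C)): A:[] B:[] C:[tick]
After 6 (process(A)): A:[] B:[] C:[tick]
After 7 (send(from=B, to=C, msg='stop')): A:[] B:[] C:[tick,stop]
After 8 (process(B)): A:[] B:[] C:[tick,stop]
After 9 (send(from=C, to=A, msg='data')): A:[data] B:[] C:[tick,stop]
After 10 (send(from=B, to=A, msg='pong')): A:[data,pong] B:[] C:[tick,stop]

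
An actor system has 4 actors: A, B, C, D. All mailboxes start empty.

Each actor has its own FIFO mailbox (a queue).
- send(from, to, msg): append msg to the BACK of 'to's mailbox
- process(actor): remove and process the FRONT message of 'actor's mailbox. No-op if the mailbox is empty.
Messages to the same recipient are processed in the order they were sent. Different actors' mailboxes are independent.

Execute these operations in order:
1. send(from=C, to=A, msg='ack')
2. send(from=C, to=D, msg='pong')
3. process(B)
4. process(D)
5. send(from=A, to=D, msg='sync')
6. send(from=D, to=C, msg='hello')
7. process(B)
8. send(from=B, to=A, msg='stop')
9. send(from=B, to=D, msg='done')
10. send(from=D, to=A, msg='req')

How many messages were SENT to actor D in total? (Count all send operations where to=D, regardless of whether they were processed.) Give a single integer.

Answer: 3

Derivation:
After 1 (send(from=C, to=A, msg='ack')): A:[ack] B:[] C:[] D:[]
After 2 (send(from=C, to=D, msg='pong')): A:[ack] B:[] C:[] D:[pong]
After 3 (process(B)): A:[ack] B:[] C:[] D:[pong]
After 4 (process(D)): A:[ack] B:[] C:[] D:[]
After 5 (send(from=A, to=D, msg='sync')): A:[ack] B:[] C:[] D:[sync]
After 6 (send(from=D, to=C, msg='hello')): A:[ack] B:[] C:[hello] D:[sync]
After 7 (process(B)): A:[ack] B:[] C:[hello] D:[sync]
After 8 (send(from=B, to=A, msg='stop')): A:[ack,stop] B:[] C:[hello] D:[sync]
After 9 (send(from=B, to=D, msg='done')): A:[ack,stop] B:[] C:[hello] D:[sync,done]
After 10 (send(from=D, to=A, msg='req')): A:[ack,stop,req] B:[] C:[hello] D:[sync,done]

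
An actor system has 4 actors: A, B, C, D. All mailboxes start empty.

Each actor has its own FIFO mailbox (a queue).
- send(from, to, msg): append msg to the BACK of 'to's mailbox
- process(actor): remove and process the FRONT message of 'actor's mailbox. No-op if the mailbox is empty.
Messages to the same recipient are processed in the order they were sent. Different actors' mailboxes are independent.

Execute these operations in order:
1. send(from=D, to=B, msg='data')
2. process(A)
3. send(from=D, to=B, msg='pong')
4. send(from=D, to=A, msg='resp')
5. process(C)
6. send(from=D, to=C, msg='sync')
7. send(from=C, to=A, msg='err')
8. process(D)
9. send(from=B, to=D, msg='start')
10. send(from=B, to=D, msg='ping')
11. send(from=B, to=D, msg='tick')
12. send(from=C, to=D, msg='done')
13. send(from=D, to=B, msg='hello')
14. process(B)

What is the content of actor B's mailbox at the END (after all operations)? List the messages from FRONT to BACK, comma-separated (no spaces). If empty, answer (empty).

Answer: pong,hello

Derivation:
After 1 (send(from=D, to=B, msg='data')): A:[] B:[data] C:[] D:[]
After 2 (process(A)): A:[] B:[data] C:[] D:[]
After 3 (send(from=D, to=B, msg='pong')): A:[] B:[data,pong] C:[] D:[]
After 4 (send(from=D, to=A, msg='resp')): A:[resp] B:[data,pong] C:[] D:[]
After 5 (process(C)): A:[resp] B:[data,pong] C:[] D:[]
After 6 (send(from=D, to=C, msg='sync')): A:[resp] B:[data,pong] C:[sync] D:[]
After 7 (send(from=C, to=A, msg='err')): A:[resp,err] B:[data,pong] C:[sync] D:[]
After 8 (process(D)): A:[resp,err] B:[data,pong] C:[sync] D:[]
After 9 (send(from=B, to=D, msg='start')): A:[resp,err] B:[data,pong] C:[sync] D:[start]
After 10 (send(from=B, to=D, msg='ping')): A:[resp,err] B:[data,pong] C:[sync] D:[start,ping]
After 11 (send(from=B, to=D, msg='tick')): A:[resp,err] B:[data,pong] C:[sync] D:[start,ping,tick]
After 12 (send(from=C, to=D, msg='done')): A:[resp,err] B:[data,pong] C:[sync] D:[start,ping,tick,done]
After 13 (send(from=D, to=B, msg='hello')): A:[resp,err] B:[data,pong,hello] C:[sync] D:[start,ping,tick,done]
After 14 (process(B)): A:[resp,err] B:[pong,hello] C:[sync] D:[start,ping,tick,done]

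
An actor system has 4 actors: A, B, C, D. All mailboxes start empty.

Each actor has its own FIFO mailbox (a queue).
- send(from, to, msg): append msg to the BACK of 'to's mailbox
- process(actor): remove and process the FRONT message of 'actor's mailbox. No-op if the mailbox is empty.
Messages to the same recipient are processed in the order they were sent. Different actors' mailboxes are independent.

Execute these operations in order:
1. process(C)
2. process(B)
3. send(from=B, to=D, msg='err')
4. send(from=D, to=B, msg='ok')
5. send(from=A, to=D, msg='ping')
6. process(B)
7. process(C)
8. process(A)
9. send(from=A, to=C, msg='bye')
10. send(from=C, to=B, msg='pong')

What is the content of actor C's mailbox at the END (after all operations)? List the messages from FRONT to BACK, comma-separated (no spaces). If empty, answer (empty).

Answer: bye

Derivation:
After 1 (process(C)): A:[] B:[] C:[] D:[]
After 2 (process(B)): A:[] B:[] C:[] D:[]
After 3 (send(from=B, to=D, msg='err')): A:[] B:[] C:[] D:[err]
After 4 (send(from=D, to=B, msg='ok')): A:[] B:[ok] C:[] D:[err]
After 5 (send(from=A, to=D, msg='ping')): A:[] B:[ok] C:[] D:[err,ping]
After 6 (process(B)): A:[] B:[] C:[] D:[err,ping]
After 7 (process(C)): A:[] B:[] C:[] D:[err,ping]
After 8 (process(A)): A:[] B:[] C:[] D:[err,ping]
After 9 (send(from=A, to=C, msg='bye')): A:[] B:[] C:[bye] D:[err,ping]
After 10 (send(from=C, to=B, msg='pong')): A:[] B:[pong] C:[bye] D:[err,ping]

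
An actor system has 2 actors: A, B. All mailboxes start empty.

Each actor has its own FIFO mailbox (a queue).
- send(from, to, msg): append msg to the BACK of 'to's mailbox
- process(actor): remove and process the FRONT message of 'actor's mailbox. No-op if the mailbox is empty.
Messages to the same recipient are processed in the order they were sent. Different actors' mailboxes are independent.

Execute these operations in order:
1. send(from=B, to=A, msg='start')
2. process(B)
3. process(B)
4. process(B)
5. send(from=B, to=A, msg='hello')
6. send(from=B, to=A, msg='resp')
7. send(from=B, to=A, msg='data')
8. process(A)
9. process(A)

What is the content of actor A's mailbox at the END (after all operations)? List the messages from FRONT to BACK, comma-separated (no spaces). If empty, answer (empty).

After 1 (send(from=B, to=A, msg='start')): A:[start] B:[]
After 2 (process(B)): A:[start] B:[]
After 3 (process(B)): A:[start] B:[]
After 4 (process(B)): A:[start] B:[]
After 5 (send(from=B, to=A, msg='hello')): A:[start,hello] B:[]
After 6 (send(from=B, to=A, msg='resp')): A:[start,hello,resp] B:[]
After 7 (send(from=B, to=A, msg='data')): A:[start,hello,resp,data] B:[]
After 8 (process(A)): A:[hello,resp,data] B:[]
After 9 (process(A)): A:[resp,data] B:[]

Answer: resp,data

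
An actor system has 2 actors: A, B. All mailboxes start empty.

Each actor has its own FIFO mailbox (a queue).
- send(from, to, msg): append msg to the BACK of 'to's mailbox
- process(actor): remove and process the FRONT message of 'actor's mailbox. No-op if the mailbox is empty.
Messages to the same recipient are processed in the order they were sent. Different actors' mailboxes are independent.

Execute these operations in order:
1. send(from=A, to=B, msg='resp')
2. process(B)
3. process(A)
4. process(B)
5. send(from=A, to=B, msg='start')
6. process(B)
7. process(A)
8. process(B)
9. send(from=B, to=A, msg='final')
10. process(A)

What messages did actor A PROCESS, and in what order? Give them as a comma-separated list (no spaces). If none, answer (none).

After 1 (send(from=A, to=B, msg='resp')): A:[] B:[resp]
After 2 (process(B)): A:[] B:[]
After 3 (process(A)): A:[] B:[]
After 4 (process(B)): A:[] B:[]
After 5 (send(from=A, to=B, msg='start')): A:[] B:[start]
After 6 (process(B)): A:[] B:[]
After 7 (process(A)): A:[] B:[]
After 8 (process(B)): A:[] B:[]
After 9 (send(from=B, to=A, msg='final')): A:[final] B:[]
After 10 (process(A)): A:[] B:[]

Answer: final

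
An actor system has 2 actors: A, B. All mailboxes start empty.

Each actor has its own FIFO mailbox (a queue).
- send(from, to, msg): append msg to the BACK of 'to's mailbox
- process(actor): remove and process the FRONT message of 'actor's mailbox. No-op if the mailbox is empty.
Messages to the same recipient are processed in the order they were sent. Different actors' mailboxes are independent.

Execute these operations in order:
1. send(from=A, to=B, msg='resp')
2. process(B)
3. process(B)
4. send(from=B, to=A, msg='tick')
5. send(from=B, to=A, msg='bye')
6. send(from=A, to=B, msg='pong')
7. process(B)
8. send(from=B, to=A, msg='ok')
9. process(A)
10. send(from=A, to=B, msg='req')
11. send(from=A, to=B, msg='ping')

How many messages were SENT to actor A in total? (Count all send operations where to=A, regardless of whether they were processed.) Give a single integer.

After 1 (send(from=A, to=B, msg='resp')): A:[] B:[resp]
After 2 (process(B)): A:[] B:[]
After 3 (process(B)): A:[] B:[]
After 4 (send(from=B, to=A, msg='tick')): A:[tick] B:[]
After 5 (send(from=B, to=A, msg='bye')): A:[tick,bye] B:[]
After 6 (send(from=A, to=B, msg='pong')): A:[tick,bye] B:[pong]
After 7 (process(B)): A:[tick,bye] B:[]
After 8 (send(from=B, to=A, msg='ok')): A:[tick,bye,ok] B:[]
After 9 (process(A)): A:[bye,ok] B:[]
After 10 (send(from=A, to=B, msg='req')): A:[bye,ok] B:[req]
After 11 (send(from=A, to=B, msg='ping')): A:[bye,ok] B:[req,ping]

Answer: 3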